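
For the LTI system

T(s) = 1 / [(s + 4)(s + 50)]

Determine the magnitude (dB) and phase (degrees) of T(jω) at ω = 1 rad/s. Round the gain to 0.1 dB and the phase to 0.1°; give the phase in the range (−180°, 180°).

At s = jω = j1:
pole (s+4): 4 + j1 → |·| = √(4²+1²) = √17 ≈ 4.1231, ∠ = arctan(1/4) ≈ 14.04°
pole (s+50): 50 + j1 → |·| = √(50²+1²) = √2501 ≈ 50.01, ∠ = arctan(1/50) ≈ 1.15°
|T| = 1 / 206.2 ≈ 0.0048497
Gain = 20 log₁₀(0.0048497) ≈ -46.29 dB
∠T = 0.00° − 15.19° = -15.19°

-46.3 dB, -15.2°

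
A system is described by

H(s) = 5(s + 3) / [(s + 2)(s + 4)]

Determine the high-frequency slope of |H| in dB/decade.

Each pole contributes −20 dB/decade at high frequency; each zero contributes +20 dB/decade.
Net: 1 zero(s) − 2 pole(s) → -20 dB/decade.

-20 dB/decade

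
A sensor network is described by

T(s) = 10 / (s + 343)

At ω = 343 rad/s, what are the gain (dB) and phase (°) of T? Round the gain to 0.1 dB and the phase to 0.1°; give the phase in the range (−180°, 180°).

-33.7 dB, -45.0°

Substitute s = j343:
Numerator: 10 = 10 + j0
Denominator: (j343) + 343 = 343 + j343
|N| = √(10² + 0²) ≈ 10, ∠N ≈ 0.00°
|D| = √(343² + 343²) ≈ 485.08, ∠D ≈ 45.00°
|T| = 10 / 485.08 ≈ 0.020615
Gain = 20 log₁₀(0.020615) ≈ -33.72 dB
∠T = 0.00° − 45.00° = -45.00°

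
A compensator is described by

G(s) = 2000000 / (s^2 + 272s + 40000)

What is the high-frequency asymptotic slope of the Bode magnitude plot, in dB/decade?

-40 dB/decade

Each pole contributes −20 dB/decade at high frequency; each zero contributes +20 dB/decade.
Net: 0 zero(s) − 2 pole(s) → -40 dB/decade.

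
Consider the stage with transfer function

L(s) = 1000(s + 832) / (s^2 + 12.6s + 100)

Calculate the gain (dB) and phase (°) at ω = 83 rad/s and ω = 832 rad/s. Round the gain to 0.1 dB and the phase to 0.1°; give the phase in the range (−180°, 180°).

ω = 83: 41.7 dB, -165.5°; ω = 832: 4.6 dB, -134.1°

At s = jω = j83:
zero (s+832): 832 + j83 → |·| = √(832²+83²) = √699113 ≈ 836.13, ∠ = arctan(83/832) ≈ 5.70°
quadratic: (j83)² + 12.6·j83 + 100 = -6789 + j1045.8 → |·| ≈ 6869.1, ∠ ≈ 171.24°
|L| = 1000 · 836.13 / 6869.1 ≈ 121.72
Gain = 20 log₁₀(121.72) ≈ 41.71 dB
∠L = 5.70° − 171.24° = -165.54°

At s = jω = j832:
zero (s+832): 832 + j832 → |·| = √(832²+832²) = √1384448 ≈ 1176.6, ∠ = arctan(832/832) ≈ 45.00°
quadratic: (j832)² + 12.6·j832 + 100 = -692124 + j10483.2 → |·| ≈ 6.922e+05, ∠ ≈ 179.13°
|L| = 1000 · 1176.6 / 6.922e+05 ≈ 1.6998
Gain = 20 log₁₀(1.6998) ≈ 4.61 dB
∠L = 45.00° − 179.13° = -134.13°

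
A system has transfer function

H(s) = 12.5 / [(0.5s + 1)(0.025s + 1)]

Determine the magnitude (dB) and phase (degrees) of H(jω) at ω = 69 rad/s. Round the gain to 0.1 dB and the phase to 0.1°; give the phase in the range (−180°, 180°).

-14.8 dB, -148.2°

At ω = 69 rad/s:
pole (1 + j69·0.5) = 1 + j34.5 → |·| ≈ 34.514, ∠ ≈ 88.34°
pole (1 + j69·0.025) = 1 + j1.725 → |·| ≈ 1.9939, ∠ ≈ 59.90°
|H| = 12.5 · 1 / (34.514 · 1.9939) ≈ 0.18164
Gain = 20 log₁₀(0.18164) ≈ -14.82 dB
∠H = (0°) − (88.34° + 59.90°) = -148.24°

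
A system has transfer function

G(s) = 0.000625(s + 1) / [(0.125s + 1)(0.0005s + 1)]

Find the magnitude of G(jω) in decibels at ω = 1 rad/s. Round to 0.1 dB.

-61.1 dB

At ω = 1 rad/s:
zero (1 + j1·1) = 1 + j1 → |·| ≈ 1.4142, ∠ ≈ 45.00°
pole (1 + j1·0.125) = 1 + j0.125 → |·| ≈ 1.0078, ∠ ≈ 7.13°
pole (1 + j1·0.0005) = 1 + j0.0005 → |·| ≈ 1, ∠ ≈ 0.03°
|G| = 0.000625 · 1.4142 / (1.0078 · 1) ≈ 0.00087703
Gain = 20 log₁₀(0.00087703) ≈ -61.14 dB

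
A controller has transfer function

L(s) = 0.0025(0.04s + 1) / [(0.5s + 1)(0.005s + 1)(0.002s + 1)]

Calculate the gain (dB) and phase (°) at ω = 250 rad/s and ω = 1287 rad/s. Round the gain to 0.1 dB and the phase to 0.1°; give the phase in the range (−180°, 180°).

At ω = 250 rad/s:
zero (1 + j250·0.04) = 1 + j10 → |·| ≈ 10.05, ∠ ≈ 84.29°
pole (1 + j250·0.5) = 1 + j125 → |·| ≈ 125, ∠ ≈ 89.54°
pole (1 + j250·0.005) = 1 + j1.25 → |·| ≈ 1.6008, ∠ ≈ 51.34°
pole (1 + j250·0.002) = 1 + j0.5 → |·| ≈ 1.118, ∠ ≈ 26.57°
|L| = 0.0025 · 10.05 / (125 · 1.6008 · 1.118) ≈ 0.00011231
Gain = 20 log₁₀(0.00011231) ≈ -78.99 dB
∠L = (84.29°) − (89.54° + 51.34° + 26.57°) = -83.16°

At ω = 1287 rad/s:
zero (1 + j1287·0.04) = 1 + j51.48 → |·| ≈ 51.49, ∠ ≈ 88.89°
pole (1 + j1287·0.5) = 1 + j643.5 → |·| ≈ 643.5, ∠ ≈ 89.91°
pole (1 + j1287·0.005) = 1 + j6.435 → |·| ≈ 6.5122, ∠ ≈ 81.17°
pole (1 + j1287·0.002) = 1 + j2.574 → |·| ≈ 2.7614, ∠ ≈ 68.77°
|L| = 0.0025 · 51.49 / (643.5 · 6.5122 · 2.7614) ≈ 1.1124e-05
Gain = 20 log₁₀(1.1124e-05) ≈ -99.07 dB
∠L = (88.89°) − (89.91° + 81.17° + 68.77°) = -150.96°

ω = 250: -79.0 dB, -83.2°; ω = 1287: -99.1 dB, -151.0°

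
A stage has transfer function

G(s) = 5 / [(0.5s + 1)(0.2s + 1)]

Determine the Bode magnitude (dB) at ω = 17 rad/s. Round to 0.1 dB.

-15.7 dB

At ω = 17 rad/s:
pole (1 + j17·0.5) = 1 + j8.5 → |·| ≈ 8.5586, ∠ ≈ 83.29°
pole (1 + j17·0.2) = 1 + j3.4 → |·| ≈ 3.544, ∠ ≈ 73.61°
|G| = 5 · 1 / (8.5586 · 3.544) ≈ 0.16484
Gain = 20 log₁₀(0.16484) ≈ -15.66 dB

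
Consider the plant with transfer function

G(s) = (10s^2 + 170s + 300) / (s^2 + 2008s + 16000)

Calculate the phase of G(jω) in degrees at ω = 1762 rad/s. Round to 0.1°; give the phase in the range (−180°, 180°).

48.3°

Substitute s = j1762:
Numerator: 10(j1762)^2 + 170(j1762) + 300 = -31046140 + j299540
Denominator: (j1762)^2 + 2008(j1762) + 16000 = -3088644 + j3538096
|N| = √(31046140² + 299540²) ≈ 3.1048e+07, ∠N ≈ 179.45°
|D| = √(3088644² + 3538096²) ≈ 4.6966e+06, ∠D ≈ 131.12°
∠G = 179.45° − 131.12° = 48.33°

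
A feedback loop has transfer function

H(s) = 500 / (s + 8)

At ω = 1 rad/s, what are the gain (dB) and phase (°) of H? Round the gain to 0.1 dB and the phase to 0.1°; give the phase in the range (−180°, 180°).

Substitute s = j1:
Numerator: 500 = 500 + j0
Denominator: (j1) + 8 = 8 + j1
|N| = √(500² + 0²) ≈ 500, ∠N ≈ 0.00°
|D| = √(8² + 1²) ≈ 8.0623, ∠D ≈ 7.13°
|H| = 500 / 8.0623 ≈ 62.017
Gain = 20 log₁₀(62.017) ≈ 35.85 dB
∠H = 0.00° − 7.13° = -7.13°

35.9 dB, -7.1°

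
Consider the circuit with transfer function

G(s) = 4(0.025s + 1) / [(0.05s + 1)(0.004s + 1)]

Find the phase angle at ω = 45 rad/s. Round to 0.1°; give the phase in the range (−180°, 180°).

At ω = 45 rad/s:
zero (1 + j45·0.025) = 1 + j1.125 → |·| ≈ 1.5052, ∠ ≈ 48.37°
pole (1 + j45·0.05) = 1 + j2.25 → |·| ≈ 2.4622, ∠ ≈ 66.04°
pole (1 + j45·0.004) = 1 + j0.18 → |·| ≈ 1.0161, ∠ ≈ 10.20°
∠G = (48.37°) − (66.04° + 10.20°) = -27.87°

-27.9°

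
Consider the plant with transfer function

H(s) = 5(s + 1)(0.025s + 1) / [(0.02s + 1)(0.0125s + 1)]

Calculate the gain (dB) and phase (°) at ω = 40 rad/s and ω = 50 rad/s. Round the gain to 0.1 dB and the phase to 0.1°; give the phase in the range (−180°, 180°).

At ω = 40 rad/s:
zero (1 + j40·1) = 1 + j40 → |·| ≈ 40.012, ∠ ≈ 88.57°
zero (1 + j40·0.025) = 1 + j1 → |·| ≈ 1.4142, ∠ ≈ 45.00°
pole (1 + j40·0.02) = 1 + j0.8 → |·| ≈ 1.2806, ∠ ≈ 38.66°
pole (1 + j40·0.0125) = 1 + j0.5 → |·| ≈ 1.118, ∠ ≈ 26.57°
|H| = 5 · 40.012 · 1.4142 / (1.2806 · 1.118) ≈ 197.61
Gain = 20 log₁₀(197.61) ≈ 45.92 dB
∠H = (88.57° + 45.00°) − (38.66° + 26.57°) = 68.34°

At ω = 50 rad/s:
zero (1 + j50·1) = 1 + j50 → |·| ≈ 50.01, ∠ ≈ 88.85°
zero (1 + j50·0.025) = 1 + j1.25 → |·| ≈ 1.6008, ∠ ≈ 51.34°
pole (1 + j50·0.02) = 1 + j1 → |·| ≈ 1.4142, ∠ ≈ 45.00°
pole (1 + j50·0.0125) = 1 + j0.625 → |·| ≈ 1.1792, ∠ ≈ 32.01°
|H| = 5 · 50.01 · 1.6008 / (1.4142 · 1.1792) ≈ 240.03
Gain = 20 log₁₀(240.03) ≈ 47.61 dB
∠H = (88.85° + 51.34°) − (45.00° + 32.01°) = 63.18°

ω = 40: 45.9 dB, 68.3°; ω = 50: 47.6 dB, 63.2°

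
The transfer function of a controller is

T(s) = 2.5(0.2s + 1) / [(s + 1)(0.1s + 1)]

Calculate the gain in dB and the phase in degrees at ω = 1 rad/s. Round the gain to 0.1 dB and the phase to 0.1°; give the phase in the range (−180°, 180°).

At ω = 1 rad/s:
zero (1 + j1·0.2) = 1 + j0.2 → |·| ≈ 1.0198, ∠ ≈ 11.31°
pole (1 + j1·1) = 1 + j1 → |·| ≈ 1.4142, ∠ ≈ 45.00°
pole (1 + j1·0.1) = 1 + j0.1 → |·| ≈ 1.005, ∠ ≈ 5.71°
|T| = 2.5 · 1.0198 / (1.4142 · 1.005) ≈ 1.7938
Gain = 20 log₁₀(1.7938) ≈ 5.08 dB
∠T = (11.31°) − (45.00° + 5.71°) = -39.40°

5.1 dB, -39.4°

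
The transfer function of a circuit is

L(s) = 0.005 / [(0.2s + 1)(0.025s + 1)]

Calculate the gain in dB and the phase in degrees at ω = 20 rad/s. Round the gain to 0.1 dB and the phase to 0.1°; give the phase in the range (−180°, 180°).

At ω = 20 rad/s:
pole (1 + j20·0.2) = 1 + j4 → |·| ≈ 4.1231, ∠ ≈ 75.96°
pole (1 + j20·0.025) = 1 + j0.5 → |·| ≈ 1.118, ∠ ≈ 26.57°
|L| = 0.005 · 1 / (4.1231 · 1.118) ≈ 0.0010847
Gain = 20 log₁₀(0.0010847) ≈ -59.29 dB
∠L = (0°) − (75.96° + 26.57°) = -102.53°

-59.3 dB, -102.5°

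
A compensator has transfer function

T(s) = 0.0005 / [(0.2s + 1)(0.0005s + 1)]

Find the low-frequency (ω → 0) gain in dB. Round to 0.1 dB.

T(0) = 0.0005 · 1 / 1 = 0.0005
20 log₁₀(0.0005) ≈ -66.02 dB

-66.0 dB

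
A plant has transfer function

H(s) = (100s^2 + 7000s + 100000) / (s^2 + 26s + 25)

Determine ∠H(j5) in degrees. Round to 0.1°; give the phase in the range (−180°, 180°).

Substitute s = j5:
Numerator: 100(j5)^2 + 7000(j5) + 100000 = 97500 + j35000
Denominator: (j5)^2 + 26(j5) + 25 = 0 + j130
|N| = √(97500² + 35000²) ≈ 1.0359e+05, ∠N ≈ 19.75°
|D| = √(0² + 130²) ≈ 130, ∠D ≈ 90.00°
∠H = 19.75° − 90.00° = -70.25°

-70.3°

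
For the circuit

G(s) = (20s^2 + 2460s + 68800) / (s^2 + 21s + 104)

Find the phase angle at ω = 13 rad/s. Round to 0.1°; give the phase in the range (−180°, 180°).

Substitute s = j13:
Numerator: 20(j13)^2 + 2460(j13) + 68800 = 65420 + j31980
Denominator: (j13)^2 + 21(j13) + 104 = -65 + j273
|N| = √(65420² + 31980²) ≈ 72818, ∠N ≈ 26.05°
|D| = √(65² + 273²) ≈ 280.63, ∠D ≈ 103.39°
∠G = 26.05° − 103.39° = -77.34°

-77.3°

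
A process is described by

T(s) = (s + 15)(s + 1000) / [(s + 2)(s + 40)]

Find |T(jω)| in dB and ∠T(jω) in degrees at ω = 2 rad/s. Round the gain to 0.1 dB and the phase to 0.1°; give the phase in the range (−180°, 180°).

42.5 dB, -40.2°

At s = jω = j2:
zero (s+15): 15 + j2 → |·| = √(15²+2²) = √229 ≈ 15.133, ∠ = arctan(2/15) ≈ 7.59°
zero (s+1000): 1000 + j2 → |·| = √(1000²+2²) = √1000004 ≈ 1000, ∠ = arctan(2/1000) ≈ 0.11°
pole (s+2): 2 + j2 → |·| = √(2²+2²) = √8 ≈ 2.8284, ∠ = arctan(2/2) ≈ 45.00°
pole (s+40): 40 + j2 → |·| = √(40²+2²) = √1604 ≈ 40.05, ∠ = arctan(2/40) ≈ 2.86°
|T| = 1 · 15133 / 113.28 ≈ 133.59
Gain = 20 log₁₀(133.59) ≈ 42.52 dB
∠T = 7.70° − 47.86° = -40.16°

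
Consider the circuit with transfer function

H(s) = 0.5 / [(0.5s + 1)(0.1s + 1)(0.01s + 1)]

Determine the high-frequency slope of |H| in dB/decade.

-60 dB/decade

Each pole contributes −20 dB/decade at high frequency; each zero contributes +20 dB/decade.
Net: 0 zero(s) − 3 pole(s) → -60 dB/decade.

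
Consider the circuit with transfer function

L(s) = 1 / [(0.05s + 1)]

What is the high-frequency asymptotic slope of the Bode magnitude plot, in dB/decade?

Each pole contributes −20 dB/decade at high frequency; each zero contributes +20 dB/decade.
Net: 0 zero(s) − 1 pole(s) → -20 dB/decade.

-20 dB/decade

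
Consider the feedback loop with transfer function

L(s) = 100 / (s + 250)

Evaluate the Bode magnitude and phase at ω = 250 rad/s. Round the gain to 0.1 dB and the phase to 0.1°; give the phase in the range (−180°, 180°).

Substitute s = j250:
Numerator: 100 = 100 + j0
Denominator: (j250) + 250 = 250 + j250
|N| = √(100² + 0²) ≈ 100, ∠N ≈ 0.00°
|D| = √(250² + 250²) ≈ 353.55, ∠D ≈ 45.00°
|L| = 100 / 353.55 ≈ 0.28285
Gain = 20 log₁₀(0.28285) ≈ -10.97 dB
∠L = 0.00° − 45.00° = -45.00°

-11.0 dB, -45.0°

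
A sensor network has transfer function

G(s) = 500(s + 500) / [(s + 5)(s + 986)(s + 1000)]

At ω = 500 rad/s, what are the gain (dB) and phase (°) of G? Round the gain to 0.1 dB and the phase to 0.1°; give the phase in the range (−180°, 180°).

-64.9 dB, -97.9°

At s = jω = j500:
zero (s+500): 500 + j500 → |·| = √(500²+500²) = √500000 ≈ 707.11, ∠ = arctan(500/500) ≈ 45.00°
pole (s+5): 5 + j500 → |·| = √(5²+500²) = √250025 ≈ 500.02, ∠ = arctan(500/5) ≈ 89.43°
pole (s+986): 986 + j500 → |·| = √(986²+500²) = √1222196 ≈ 1105.5, ∠ = arctan(500/986) ≈ 26.89°
pole (s+1000): 1000 + j500 → |·| = √(1000²+500²) = √1250000 ≈ 1118, ∠ = arctan(500/1000) ≈ 26.57°
|G| = 500 · 707.11 / 6.18e+08 ≈ 0.0005721
Gain = 20 log₁₀(0.0005721) ≈ -64.85 dB
∠G = 45.00° − 142.89° = -97.89°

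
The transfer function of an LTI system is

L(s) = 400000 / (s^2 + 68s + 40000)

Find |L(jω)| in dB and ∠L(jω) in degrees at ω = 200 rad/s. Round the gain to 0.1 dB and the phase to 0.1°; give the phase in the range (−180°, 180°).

At s = jω = j200:
quadratic: (j200)² + 68·j200 + 40000 = 0 + j13600 → |·| ≈ 13600, ∠ ≈ 90.00°
|L| = 400000 / 13600 ≈ 29.412
Gain = 20 log₁₀(29.412) ≈ 29.37 dB
∠L = 0.00° − 90.00° = -90.00°

29.4 dB, -90.0°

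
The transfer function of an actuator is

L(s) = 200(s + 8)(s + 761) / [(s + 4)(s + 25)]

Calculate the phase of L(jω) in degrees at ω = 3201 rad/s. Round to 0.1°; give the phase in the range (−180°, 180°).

At s = jω = j3201:
zero (s+8): 8 + j3201 → |·| = √(8²+3201²) = √10246465 ≈ 3201, ∠ = arctan(3201/8) ≈ 89.86°
zero (s+761): 761 + j3201 → |·| = √(761²+3201²) = √10825522 ≈ 3290.2, ∠ = arctan(3201/761) ≈ 76.63°
pole (s+4): 4 + j3201 → |·| = √(4²+3201²) = √10246417 ≈ 3201, ∠ = arctan(3201/4) ≈ 89.93°
pole (s+25): 25 + j3201 → |·| = √(25²+3201²) = √10247026 ≈ 3201.1, ∠ = arctan(3201/25) ≈ 89.55°
∠L = 166.49° − 179.48° = -12.99°

-13.0°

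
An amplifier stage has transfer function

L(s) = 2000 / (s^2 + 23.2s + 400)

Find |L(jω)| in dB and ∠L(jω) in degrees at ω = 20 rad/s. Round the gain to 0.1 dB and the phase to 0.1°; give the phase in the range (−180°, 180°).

At s = jω = j20:
quadratic: (j20)² + 23.2·j20 + 400 = 0 + j464 → |·| ≈ 464, ∠ ≈ 90.00°
|L| = 2000 / 464 ≈ 4.3103
Gain = 20 log₁₀(4.3103) ≈ 12.69 dB
∠L = 0.00° − 90.00° = -90.00°

12.7 dB, -90.0°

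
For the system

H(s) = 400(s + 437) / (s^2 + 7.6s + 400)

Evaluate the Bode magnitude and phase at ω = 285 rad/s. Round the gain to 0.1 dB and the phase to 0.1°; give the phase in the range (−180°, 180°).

At s = jω = j285:
zero (s+437): 437 + j285 → |·| = √(437²+285²) = √272194 ≈ 521.72, ∠ = arctan(285/437) ≈ 33.11°
quadratic: (j285)² + 7.6·j285 + 400 = -80825 + j2166 → |·| ≈ 80854, ∠ ≈ 178.46°
|H| = 400 · 521.72 / 80854 ≈ 2.581
Gain = 20 log₁₀(2.581) ≈ 8.24 dB
∠H = 33.11° − 178.46° = -145.35°

8.2 dB, -145.4°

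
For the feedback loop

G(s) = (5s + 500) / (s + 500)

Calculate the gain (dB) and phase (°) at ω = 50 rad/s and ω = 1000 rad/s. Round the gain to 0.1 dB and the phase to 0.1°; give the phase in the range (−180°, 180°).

ω = 50: 0.9 dB, 20.9°; ω = 1000: 13.1 dB, 20.9°

Substitute s = j50:
Numerator: 5(j50) + 500 = 500 + j250
Denominator: (j50) + 500 = 500 + j50
|N| = √(500² + 250²) ≈ 559.02, ∠N ≈ 26.57°
|D| = √(500² + 50²) ≈ 502.49, ∠D ≈ 5.71°
|G| = 559.02 / 502.49 ≈ 1.1125
Gain = 20 log₁₀(1.1125) ≈ 0.93 dB
∠G = 26.57° − 5.71° = 20.86°

Substitute s = j1000:
Numerator: 5(j1000) + 500 = 500 + j5000
Denominator: (j1000) + 500 = 500 + j1000
|N| = √(500² + 5000²) ≈ 5024.9, ∠N ≈ 84.29°
|D| = √(500² + 1000²) ≈ 1118, ∠D ≈ 63.43°
|G| = 5024.9 / 1118 ≈ 4.4945
Gain = 20 log₁₀(4.4945) ≈ 13.05 dB
∠G = 84.29° − 63.43° = 20.86°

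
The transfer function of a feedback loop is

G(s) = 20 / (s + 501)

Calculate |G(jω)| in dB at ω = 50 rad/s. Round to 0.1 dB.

Substitute s = j50:
Numerator: 20 = 20 + j0
Denominator: (j50) + 501 = 501 + j50
|N| = √(20² + 0²) ≈ 20, ∠N ≈ 0.00°
|D| = √(501² + 50²) ≈ 503.49, ∠D ≈ 5.70°
|G| = 20 / 503.49 ≈ 0.039723
Gain = 20 log₁₀(0.039723) ≈ -28.02 dB

-28.0 dB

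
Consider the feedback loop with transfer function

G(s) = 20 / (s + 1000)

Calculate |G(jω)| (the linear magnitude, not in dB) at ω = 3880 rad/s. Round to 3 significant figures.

At s = jω = j3880:
pole (s+1000): 1000 + j3880 → |·| = √(1000²+3880²) = √16054400 ≈ 4006.8, ∠ = arctan(3880/1000) ≈ 75.55°
|G| = 20 / 4006.8 ≈ 0.0049915

0.00499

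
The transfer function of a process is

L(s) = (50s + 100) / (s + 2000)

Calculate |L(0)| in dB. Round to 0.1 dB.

L(0) = 100 / 2000 = 0.05
20 log₁₀(0.05) ≈ -26.02 dB

-26.0 dB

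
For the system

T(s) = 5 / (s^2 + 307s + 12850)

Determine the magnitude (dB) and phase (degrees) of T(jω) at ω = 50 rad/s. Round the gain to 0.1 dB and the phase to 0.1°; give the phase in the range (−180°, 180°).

-71.4 dB, -56.0°

Substitute s = j50:
Numerator: 5 = 5 + j0
Denominator: (j50)^2 + 307(j50) + 12850 = 10350 + j15350
|N| = √(5² + 0²) ≈ 5, ∠N ≈ 0.00°
|D| = √(10350² + 15350²) ≈ 18513, ∠D ≈ 56.01°
|T| = 5 / 18513 ≈ 0.00027008
Gain = 20 log₁₀(0.00027008) ≈ -71.37 dB
∠T = 0.00° − 56.01° = -56.01°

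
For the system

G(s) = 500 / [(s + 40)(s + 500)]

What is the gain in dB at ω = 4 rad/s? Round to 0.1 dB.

At s = jω = j4:
pole (s+40): 40 + j4 → |·| = √(40²+4²) = √1616 ≈ 40.2, ∠ = arctan(4/40) ≈ 5.71°
pole (s+500): 500 + j4 → |·| = √(500²+4²) = √250016 ≈ 500.02, ∠ = arctan(4/500) ≈ 0.46°
|G| = 500 / 20101 ≈ 0.024874
Gain = 20 log₁₀(0.024874) ≈ -32.09 dB

-32.1 dB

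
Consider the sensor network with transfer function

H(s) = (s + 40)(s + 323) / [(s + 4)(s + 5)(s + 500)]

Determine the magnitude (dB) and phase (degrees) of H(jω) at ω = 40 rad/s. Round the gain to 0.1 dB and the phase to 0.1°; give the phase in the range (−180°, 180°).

-32.9 dB, -119.7°

At s = jω = j40:
zero (s+40): 40 + j40 → |·| = √(40²+40²) = √3200 ≈ 56.569, ∠ = arctan(40/40) ≈ 45.00°
zero (s+323): 323 + j40 → |·| = √(323²+40²) = √105929 ≈ 325.47, ∠ = arctan(40/323) ≈ 7.06°
pole (s+4): 4 + j40 → |·| = √(4²+40²) = √1616 ≈ 40.2, ∠ = arctan(40/4) ≈ 84.29°
pole (s+5): 5 + j40 → |·| = √(5²+40²) = √1625 ≈ 40.311, ∠ = arctan(40/5) ≈ 82.87°
pole (s+500): 500 + j40 → |·| = √(500²+40²) = √251600 ≈ 501.6, ∠ = arctan(40/500) ≈ 4.57°
|H| = 1 · 18412 / 8.1284e+05 ≈ 0.022651
Gain = 20 log₁₀(0.022651) ≈ -32.90 dB
∠H = 52.06° − 171.73° = -119.67°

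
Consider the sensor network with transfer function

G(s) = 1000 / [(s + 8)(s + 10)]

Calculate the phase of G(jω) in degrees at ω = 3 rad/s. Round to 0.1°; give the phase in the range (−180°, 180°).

At s = jω = j3:
pole (s+8): 8 + j3 → |·| = √(8²+3²) = √73 ≈ 8.544, ∠ = arctan(3/8) ≈ 20.56°
pole (s+10): 10 + j3 → |·| = √(10²+3²) = √109 ≈ 10.44, ∠ = arctan(3/10) ≈ 16.70°
∠G = 0.00° − 37.26° = -37.26°

-37.3°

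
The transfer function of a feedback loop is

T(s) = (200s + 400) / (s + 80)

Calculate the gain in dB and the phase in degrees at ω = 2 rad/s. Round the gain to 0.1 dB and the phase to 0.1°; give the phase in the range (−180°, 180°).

17.0 dB, 43.6°

Substitute s = j2:
Numerator: 200(j2) + 400 = 400 + j400
Denominator: (j2) + 80 = 80 + j2
|N| = √(400² + 400²) ≈ 565.69, ∠N ≈ 45.00°
|D| = √(80² + 2²) ≈ 80.025, ∠D ≈ 1.43°
|T| = 565.69 / 80.025 ≈ 7.0689
Gain = 20 log₁₀(7.0689) ≈ 16.99 dB
∠T = 45.00° − 1.43° = 43.57°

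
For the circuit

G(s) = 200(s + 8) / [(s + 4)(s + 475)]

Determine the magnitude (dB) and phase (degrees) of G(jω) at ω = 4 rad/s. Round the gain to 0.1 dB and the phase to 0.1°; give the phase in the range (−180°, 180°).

At s = jω = j4:
zero (s+8): 8 + j4 → |·| = √(8²+4²) = √80 ≈ 8.9443, ∠ = arctan(4/8) ≈ 26.57°
pole (s+4): 4 + j4 → |·| = √(4²+4²) = √32 ≈ 5.6569, ∠ = arctan(4/4) ≈ 45.00°
pole (s+475): 475 + j4 → |·| = √(475²+4²) = √225641 ≈ 475.02, ∠ = arctan(4/475) ≈ 0.48°
|G| = 200 · 8.9443 / 2687.1 ≈ 0.66572
Gain = 20 log₁₀(0.66572) ≈ -3.53 dB
∠G = 26.57° − 45.48° = -18.91°

-3.5 dB, -18.9°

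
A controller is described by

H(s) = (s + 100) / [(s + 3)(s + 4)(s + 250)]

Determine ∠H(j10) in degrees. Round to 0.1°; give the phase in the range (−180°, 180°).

At s = jω = j10:
zero (s+100): 100 + j10 → |·| = √(100²+10²) = √10100 ≈ 100.5, ∠ = arctan(10/100) ≈ 5.71°
pole (s+3): 3 + j10 → |·| = √(3²+10²) = √109 ≈ 10.44, ∠ = arctan(10/3) ≈ 73.30°
pole (s+4): 4 + j10 → |·| = √(4²+10²) = √116 ≈ 10.77, ∠ = arctan(10/4) ≈ 68.20°
pole (s+250): 250 + j10 → |·| = √(250²+10²) = √62600 ≈ 250.2, ∠ = arctan(10/250) ≈ 2.29°
∠H = 5.71° − 143.79° = -138.08°

-138.1°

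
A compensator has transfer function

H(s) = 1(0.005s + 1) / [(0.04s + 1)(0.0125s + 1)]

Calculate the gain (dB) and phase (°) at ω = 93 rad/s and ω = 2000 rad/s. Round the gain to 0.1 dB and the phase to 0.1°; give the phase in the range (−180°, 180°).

At ω = 93 rad/s:
zero (1 + j93·0.005) = 1 + j0.465 → |·| ≈ 1.1028, ∠ ≈ 24.94°
pole (1 + j93·0.04) = 1 + j3.72 → |·| ≈ 3.8521, ∠ ≈ 74.95°
pole (1 + j93·0.0125) = 1 + j1.1625 → |·| ≈ 1.5334, ∠ ≈ 49.30°
|H| = 1 · 1.1028 / (3.8521 · 1.5334) ≈ 0.1867
Gain = 20 log₁₀(0.1867) ≈ -14.58 dB
∠H = (24.94°) − (74.95° + 49.30°) = -99.31°

At ω = 2000 rad/s:
zero (1 + j2000·0.005) = 1 + j10 → |·| ≈ 10.05, ∠ ≈ 84.29°
pole (1 + j2000·0.04) = 1 + j80 → |·| ≈ 80.006, ∠ ≈ 89.28°
pole (1 + j2000·0.0125) = 1 + j25 → |·| ≈ 25.02, ∠ ≈ 87.71°
|H| = 1 · 10.05 / (80.006 · 25.02) ≈ 0.0050206
Gain = 20 log₁₀(0.0050206) ≈ -45.98 dB
∠H = (84.29°) − (89.28° + 87.71°) = -92.70°

ω = 93: -14.6 dB, -99.3°; ω = 2000: -46.0 dB, -92.7°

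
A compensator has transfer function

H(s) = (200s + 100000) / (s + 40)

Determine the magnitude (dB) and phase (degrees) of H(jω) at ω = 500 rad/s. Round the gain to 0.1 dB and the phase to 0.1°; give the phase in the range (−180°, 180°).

49.0 dB, -40.4°

Substitute s = j500:
Numerator: 200(j500) + 100000 = 100000 + j100000
Denominator: (j500) + 40 = 40 + j500
|N| = √(100000² + 100000²) ≈ 1.4142e+05, ∠N ≈ 45.00°
|D| = √(40² + 500²) ≈ 501.6, ∠D ≈ 85.43°
|H| = 1.4142e+05 / 501.6 ≈ 281.94
Gain = 20 log₁₀(281.94) ≈ 49.00 dB
∠H = 45.00° − 85.43° = -40.43°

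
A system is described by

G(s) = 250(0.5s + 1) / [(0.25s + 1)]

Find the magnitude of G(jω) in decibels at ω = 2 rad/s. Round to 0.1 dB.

At ω = 2 rad/s:
zero (1 + j2·0.5) = 1 + j1 → |·| ≈ 1.4142, ∠ ≈ 45.00°
pole (1 + j2·0.25) = 1 + j0.5 → |·| ≈ 1.118, ∠ ≈ 26.57°
|G| = 250 · 1.4142 / (1.118) ≈ 316.23
Gain = 20 log₁₀(316.23) ≈ 50.00 dB

50.0 dB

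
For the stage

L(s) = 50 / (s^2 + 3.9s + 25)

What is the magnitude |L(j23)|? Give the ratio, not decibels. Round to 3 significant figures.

At s = jω = j23:
quadratic: (j23)² + 3.9·j23 + 25 = -504 + j89.7 → |·| ≈ 511.92, ∠ ≈ 169.91°
|L| = 50 / 511.92 ≈ 0.097672

0.0977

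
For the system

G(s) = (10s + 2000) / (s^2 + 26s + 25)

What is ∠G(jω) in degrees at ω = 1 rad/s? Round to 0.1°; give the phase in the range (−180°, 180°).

Substitute s = j1:
Numerator: 10(j1) + 2000 = 2000 + j10
Denominator: (j1)^2 + 26(j1) + 25 = 24 + j26
|N| = √(2000² + 10²) ≈ 2000, ∠N ≈ 0.29°
|D| = √(24² + 26²) ≈ 35.384, ∠D ≈ 47.29°
∠G = 0.29° − 47.29° = -47.00°

-47.0°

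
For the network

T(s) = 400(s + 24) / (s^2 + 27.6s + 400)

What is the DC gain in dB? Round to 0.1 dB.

T(0) = 400·24 / 400 = 24
20 log₁₀(24) ≈ 27.60 dB

27.6 dB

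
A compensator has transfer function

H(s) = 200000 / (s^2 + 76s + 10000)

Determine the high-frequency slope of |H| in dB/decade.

Each pole contributes −20 dB/decade at high frequency; each zero contributes +20 dB/decade.
Net: 0 zero(s) − 2 pole(s) → -40 dB/decade.

-40 dB/decade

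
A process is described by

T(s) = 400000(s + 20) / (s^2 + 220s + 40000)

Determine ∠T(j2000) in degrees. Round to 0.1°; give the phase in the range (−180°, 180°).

-84.2°

At s = jω = j2000:
zero (s+20): 20 + j2000 → |·| = √(20²+2000²) = √4000400 ≈ 2000.1, ∠ = arctan(2000/20) ≈ 89.43°
quadratic: (j2000)² + 220·j2000 + 40000 = -3960000 + j440000 → |·| ≈ 3.9844e+06, ∠ ≈ 173.66°
∠T = 89.43° − 173.66° = -84.23°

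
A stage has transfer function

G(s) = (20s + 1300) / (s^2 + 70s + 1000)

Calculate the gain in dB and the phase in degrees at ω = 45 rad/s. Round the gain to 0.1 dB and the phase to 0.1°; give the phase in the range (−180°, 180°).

-6.4 dB, -73.3°

Substitute s = j45:
Numerator: 20(j45) + 1300 = 1300 + j900
Denominator: (j45)^2 + 70(j45) + 1000 = -1025 + j3150
|N| = √(1300² + 900²) ≈ 1581.1, ∠N ≈ 34.70°
|D| = √(1025² + 3150²) ≈ 3312.6, ∠D ≈ 108.02°
|G| = 1581.1 / 3312.6 ≈ 0.4773
Gain = 20 log₁₀(0.4773) ≈ -6.42 dB
∠G = 34.70° − 108.02° = -73.32°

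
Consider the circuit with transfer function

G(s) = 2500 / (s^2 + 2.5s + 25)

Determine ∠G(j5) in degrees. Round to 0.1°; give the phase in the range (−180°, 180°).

At s = jω = j5:
quadratic: (j5)² + 2.5·j5 + 25 = 0 + j12.5 → |·| ≈ 12.5, ∠ ≈ 90.00°
∠G = 0.00° − 90.00° = -90.00°

-90.0°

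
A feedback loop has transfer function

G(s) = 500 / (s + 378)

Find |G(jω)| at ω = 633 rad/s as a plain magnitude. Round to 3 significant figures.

At s = jω = j633:
pole (s+378): 378 + j633 → |·| = √(378²+633²) = √543573 ≈ 737.27, ∠ = arctan(633/378) ≈ 59.16°
|G| = 500 / 737.27 ≈ 0.67818

0.678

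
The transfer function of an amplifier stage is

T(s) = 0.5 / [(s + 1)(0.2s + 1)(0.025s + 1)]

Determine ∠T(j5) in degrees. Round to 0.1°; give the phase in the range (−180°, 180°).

At ω = 5 rad/s:
pole (1 + j5·1) = 1 + j5 → |·| ≈ 5.099, ∠ ≈ 78.69°
pole (1 + j5·0.2) = 1 + j1 → |·| ≈ 1.4142, ∠ ≈ 45.00°
pole (1 + j5·0.025) = 1 + j0.125 → |·| ≈ 1.0078, ∠ ≈ 7.13°
∠T = (0°) − (78.69° + 45.00° + 7.13°) = -130.82°

-130.8°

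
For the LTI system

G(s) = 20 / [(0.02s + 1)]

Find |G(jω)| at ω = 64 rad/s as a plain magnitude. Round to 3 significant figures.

12.3

At ω = 64 rad/s:
pole (1 + j64·0.02) = 1 + j1.28 → |·| ≈ 1.6243, ∠ ≈ 52.00°
|G| = 20 · 1 / (1.6243) ≈ 12.313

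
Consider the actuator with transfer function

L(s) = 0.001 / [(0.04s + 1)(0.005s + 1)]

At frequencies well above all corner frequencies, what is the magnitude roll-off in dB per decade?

Each pole contributes −20 dB/decade at high frequency; each zero contributes +20 dB/decade.
Net: 0 zero(s) − 2 pole(s) → -40 dB/decade.

-40 dB/decade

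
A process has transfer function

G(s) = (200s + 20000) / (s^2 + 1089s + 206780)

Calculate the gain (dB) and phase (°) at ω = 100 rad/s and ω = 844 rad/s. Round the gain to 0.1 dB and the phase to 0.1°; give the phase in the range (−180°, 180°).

ω = 100: -18.0 dB, 16.0°; ω = 844: -15.8 dB, -35.6°

Substitute s = j100:
Numerator: 200(j100) + 20000 = 20000 + j20000
Denominator: (j100)^2 + 1089(j100) + 206780 = 196780 + j108900
|N| = √(20000² + 20000²) ≈ 28284, ∠N ≈ 45.00°
|D| = √(196780² + 108900²) ≈ 2.249e+05, ∠D ≈ 28.96°
|G| = 28284 / 2.249e+05 ≈ 0.12576
Gain = 20 log₁₀(0.12576) ≈ -18.01 dB
∠G = 45.00° − 28.96° = 16.04°

Substitute s = j844:
Numerator: 200(j844) + 20000 = 20000 + j168800
Denominator: (j844)^2 + 1089(j844) + 206780 = -505556 + j919116
|N| = √(20000² + 168800²) ≈ 1.6998e+05, ∠N ≈ 83.24°
|D| = √(505556² + 919116²) ≈ 1.049e+06, ∠D ≈ 118.81°
|G| = 1.6998e+05 / 1.049e+06 ≈ 0.16204
Gain = 20 log₁₀(0.16204) ≈ -15.81 dB
∠G = 83.24° − 118.81° = -35.57°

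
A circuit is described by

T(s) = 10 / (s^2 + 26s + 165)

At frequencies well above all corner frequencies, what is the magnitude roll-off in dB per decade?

-40 dB/decade

Each pole contributes −20 dB/decade at high frequency; each zero contributes +20 dB/decade.
Net: 0 zero(s) − 2 pole(s) → -40 dB/decade.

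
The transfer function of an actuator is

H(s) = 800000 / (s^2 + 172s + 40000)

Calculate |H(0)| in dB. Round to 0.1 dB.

H(0) = 800000 / 40000 = 20
20 log₁₀(20) ≈ 26.02 dB

26.0 dB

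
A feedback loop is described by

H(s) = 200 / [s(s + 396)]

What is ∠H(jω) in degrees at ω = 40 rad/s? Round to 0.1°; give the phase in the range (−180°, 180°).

At s = jω = j40:
pole (s+396): 396 + j40 → |·| = √(396²+40²) = √158416 ≈ 398.02, ∠ = arctan(40/396) ≈ 5.77°
pole at origin: |s| = 40, ∠ = 90.00° (in denominator)
∠H = 0.00° − 95.77° = -95.77°

-95.8°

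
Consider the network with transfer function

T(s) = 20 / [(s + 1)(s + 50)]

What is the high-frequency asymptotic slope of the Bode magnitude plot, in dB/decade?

-40 dB/decade

Each pole contributes −20 dB/decade at high frequency; each zero contributes +20 dB/decade.
Net: 0 zero(s) − 2 pole(s) → -40 dB/decade.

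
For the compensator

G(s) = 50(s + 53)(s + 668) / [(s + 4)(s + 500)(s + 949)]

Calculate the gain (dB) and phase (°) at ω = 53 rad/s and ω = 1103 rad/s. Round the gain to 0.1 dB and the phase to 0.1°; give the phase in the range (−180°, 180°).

At s = jω = j53:
zero (s+53): 53 + j53 → |·| = √(53²+53²) = √5618 ≈ 74.953, ∠ = arctan(53/53) ≈ 45.00°
zero (s+668): 668 + j53 → |·| = √(668²+53²) = √449033 ≈ 670.1, ∠ = arctan(53/668) ≈ 4.54°
pole (s+4): 4 + j53 → |·| = √(4²+53²) = √2825 ≈ 53.151, ∠ = arctan(53/4) ≈ 85.68°
pole (s+500): 500 + j53 → |·| = √(500²+53²) = √252809 ≈ 502.8, ∠ = arctan(53/500) ≈ 6.05°
pole (s+949): 949 + j53 → |·| = √(949²+53²) = √903410 ≈ 950.48, ∠ = arctan(53/949) ≈ 3.20°
|G| = 50 · 50226 / 2.5401e+07 ≈ 0.098866
Gain = 20 log₁₀(0.098866) ≈ -20.10 dB
∠G = 49.54° − 94.93° = -45.39°

At s = jω = j1103:
zero (s+53): 53 + j1103 → |·| = √(53²+1103²) = √1219418 ≈ 1104.3, ∠ = arctan(1103/53) ≈ 87.25°
zero (s+668): 668 + j1103 → |·| = √(668²+1103²) = √1662833 ≈ 1289.5, ∠ = arctan(1103/668) ≈ 58.80°
pole (s+4): 4 + j1103 → |·| = √(4²+1103²) = √1216625 ≈ 1103, ∠ = arctan(1103/4) ≈ 89.79°
pole (s+500): 500 + j1103 → |·| = √(500²+1103²) = √1466609 ≈ 1211, ∠ = arctan(1103/500) ≈ 65.61°
pole (s+949): 949 + j1103 → |·| = √(949²+1103²) = √2117210 ≈ 1455.1, ∠ = arctan(1103/949) ≈ 49.29°
|G| = 50 · 1.424e+06 / 1.9436e+09 ≈ 0.036633
Gain = 20 log₁₀(0.036633) ≈ -28.72 dB
∠G = 146.05° − 204.69° = -58.64°

ω = 53: -20.1 dB, -45.4°; ω = 1103: -28.7 dB, -58.6°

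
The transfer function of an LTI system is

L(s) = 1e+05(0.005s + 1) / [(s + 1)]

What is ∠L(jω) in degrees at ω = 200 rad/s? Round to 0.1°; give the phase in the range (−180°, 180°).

-44.7°

At ω = 200 rad/s:
zero (1 + j200·0.005) = 1 + j1 → |·| ≈ 1.4142, ∠ ≈ 45.00°
pole (1 + j200·1) = 1 + j200 → |·| ≈ 200, ∠ ≈ 89.71°
∠L = (45.00°) − (89.71°) = -44.71°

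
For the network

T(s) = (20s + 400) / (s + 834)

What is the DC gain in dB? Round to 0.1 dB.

T(0) = 400 / 834 ≈ 0.47962
20 log₁₀(0.47962) ≈ -6.38 dB

-6.4 dB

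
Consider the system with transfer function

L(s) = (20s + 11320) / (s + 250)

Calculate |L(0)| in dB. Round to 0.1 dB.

L(0) = 11320 / 250 = 45.28
20 log₁₀(45.28) ≈ 33.12 dB

33.1 dB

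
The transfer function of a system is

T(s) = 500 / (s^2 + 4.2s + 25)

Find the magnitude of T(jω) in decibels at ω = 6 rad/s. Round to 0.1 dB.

At s = jω = j6:
quadratic: (j6)² + 4.2·j6 + 25 = -11 + j25.2 → |·| ≈ 27.496, ∠ ≈ 113.58°
|T| = 500 / 27.496 ≈ 18.184
Gain = 20 log₁₀(18.184) ≈ 25.19 dB

25.2 dB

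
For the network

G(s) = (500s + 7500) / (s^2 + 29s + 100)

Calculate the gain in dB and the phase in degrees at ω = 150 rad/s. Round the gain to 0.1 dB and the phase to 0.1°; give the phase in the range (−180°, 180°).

10.4 dB, -84.7°

Substitute s = j150:
Numerator: 500(j150) + 7500 = 7500 + j75000
Denominator: (j150)^2 + 29(j150) + 100 = -22400 + j4350
|N| = √(7500² + 75000²) ≈ 75374, ∠N ≈ 84.29°
|D| = √(22400² + 4350²) ≈ 22818, ∠D ≈ 169.01°
|G| = 75374 / 22818 ≈ 3.3033
Gain = 20 log₁₀(3.3033) ≈ 10.38 dB
∠G = 84.29° − 169.01° = -84.72°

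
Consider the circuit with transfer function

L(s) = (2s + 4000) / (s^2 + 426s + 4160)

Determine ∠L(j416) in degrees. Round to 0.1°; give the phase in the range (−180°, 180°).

Substitute s = j416:
Numerator: 2(j416) + 4000 = 4000 + j832
Denominator: (j416)^2 + 426(j416) + 4160 = -168896 + j177216
|N| = √(4000² + 832²) ≈ 4085.6, ∠N ≈ 11.75°
|D| = √(168896² + 177216²) ≈ 2.4481e+05, ∠D ≈ 133.62°
∠L = 11.75° − 133.62° = -121.87°

-121.9°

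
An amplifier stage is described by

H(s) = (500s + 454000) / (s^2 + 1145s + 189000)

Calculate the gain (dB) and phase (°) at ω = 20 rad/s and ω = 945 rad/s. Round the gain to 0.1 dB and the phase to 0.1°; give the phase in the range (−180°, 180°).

Substitute s = j20:
Numerator: 500(j20) + 454000 = 454000 + j10000
Denominator: (j20)^2 + 1145(j20) + 189000 = 188600 + j22900
|N| = √(454000² + 10000²) ≈ 4.5411e+05, ∠N ≈ 1.26°
|D| = √(188600² + 22900²) ≈ 1.8999e+05, ∠D ≈ 6.92°
|H| = 4.5411e+05 / 1.8999e+05 ≈ 2.3902
Gain = 20 log₁₀(2.3902) ≈ 7.57 dB
∠H = 1.26° − 6.92° = -5.66°

Substitute s = j945:
Numerator: 500(j945) + 454000 = 454000 + j472500
Denominator: (j945)^2 + 1145(j945) + 189000 = -704025 + j1082025
|N| = √(454000² + 472500²) ≈ 6.5527e+05, ∠N ≈ 46.14°
|D| = √(704025² + 1082025²) ≈ 1.2909e+06, ∠D ≈ 123.05°
|H| = 6.5527e+05 / 1.2909e+06 ≈ 0.50761
Gain = 20 log₁₀(0.50761) ≈ -5.89 dB
∠H = 46.14° − 123.05° = -76.91°

ω = 20: 7.6 dB, -5.7°; ω = 945: -5.9 dB, -76.9°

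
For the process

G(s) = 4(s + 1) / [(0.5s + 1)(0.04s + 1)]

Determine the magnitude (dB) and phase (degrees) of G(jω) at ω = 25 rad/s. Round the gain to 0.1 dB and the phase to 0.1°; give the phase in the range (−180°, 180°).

15.0 dB, -42.7°

At ω = 25 rad/s:
zero (1 + j25·1) = 1 + j25 → |·| ≈ 25.02, ∠ ≈ 87.71°
pole (1 + j25·0.5) = 1 + j12.5 → |·| ≈ 12.54, ∠ ≈ 85.43°
pole (1 + j25·0.04) = 1 + j1 → |·| ≈ 1.4142, ∠ ≈ 45.00°
|G| = 4 · 25.02 / (12.54 · 1.4142) ≈ 5.6434
Gain = 20 log₁₀(5.6434) ≈ 15.03 dB
∠G = (87.71°) − (85.43° + 45.00°) = -42.72°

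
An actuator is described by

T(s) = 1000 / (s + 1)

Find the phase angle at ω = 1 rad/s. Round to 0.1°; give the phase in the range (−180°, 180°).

-45.0°

Substitute s = j1:
Numerator: 1000 = 1000 + j0
Denominator: (j1) + 1 = 1 + j1
|N| = √(1000² + 0²) ≈ 1000, ∠N ≈ 0.00°
|D| = √(1² + 1²) ≈ 1.4142, ∠D ≈ 45.00°
∠T = 0.00° − 45.00° = -45.00°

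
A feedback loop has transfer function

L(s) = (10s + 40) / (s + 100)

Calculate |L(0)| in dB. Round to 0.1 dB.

L(0) = 40 / 100 = 0.4
20 log₁₀(0.4) ≈ -7.96 dB

-8.0 dB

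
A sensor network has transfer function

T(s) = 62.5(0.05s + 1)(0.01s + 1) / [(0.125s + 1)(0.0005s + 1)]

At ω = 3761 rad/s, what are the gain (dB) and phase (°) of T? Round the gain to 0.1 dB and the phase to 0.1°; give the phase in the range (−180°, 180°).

52.9 dB, 26.3°

At ω = 3761 rad/s:
zero (1 + j3761·0.05) = 1 + j188.05 → |·| ≈ 188.05, ∠ ≈ 89.70°
zero (1 + j3761·0.01) = 1 + j37.61 → |·| ≈ 37.623, ∠ ≈ 88.48°
pole (1 + j3761·0.125) = 1 + j470.125 → |·| ≈ 470.13, ∠ ≈ 89.88°
pole (1 + j3761·0.0005) = 1 + j1.8805 → |·| ≈ 2.1299, ∠ ≈ 62.00°
|T| = 62.5 · 188.05 · 37.623 / (470.13 · 2.1299) ≈ 441.6
Gain = 20 log₁₀(441.6) ≈ 52.90 dB
∠T = (89.70° + 88.48°) − (89.88° + 62.00°) = 26.30°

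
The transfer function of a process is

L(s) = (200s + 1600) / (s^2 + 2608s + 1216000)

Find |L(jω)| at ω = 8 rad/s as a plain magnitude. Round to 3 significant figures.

0.00186

Substitute s = j8:
Numerator: 200(j8) + 1600 = 1600 + j1600
Denominator: (j8)^2 + 2608(j8) + 1216000 = 1215936 + j20864
|N| = √(1600² + 1600²) ≈ 2262.7, ∠N ≈ 45.00°
|D| = √(1215936² + 20864²) ≈ 1.2161e+06, ∠D ≈ 0.98°
|L| = 2262.7 / 1.2161e+06 ≈ 0.0018606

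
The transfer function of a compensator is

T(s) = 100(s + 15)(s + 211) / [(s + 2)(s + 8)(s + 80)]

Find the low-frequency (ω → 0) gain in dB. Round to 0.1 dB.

47.9 dB

T(0) = 100·15·211 / (2·8·80) ≈ 247.27
20 log₁₀(247.27) ≈ 47.86 dB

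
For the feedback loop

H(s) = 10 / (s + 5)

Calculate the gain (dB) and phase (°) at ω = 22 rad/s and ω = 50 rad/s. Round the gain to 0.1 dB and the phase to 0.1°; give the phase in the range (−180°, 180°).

Substitute s = j22:
Numerator: 10 = 10 + j0
Denominator: (j22) + 5 = 5 + j22
|N| = √(10² + 0²) ≈ 10, ∠N ≈ 0.00°
|D| = √(5² + 22²) ≈ 22.561, ∠D ≈ 77.20°
|H| = 10 / 22.561 ≈ 0.44324
Gain = 20 log₁₀(0.44324) ≈ -7.07 dB
∠H = 0.00° − 77.20° = -77.20°

Substitute s = j50:
Numerator: 10 = 10 + j0
Denominator: (j50) + 5 = 5 + j50
|N| = √(10² + 0²) ≈ 10, ∠N ≈ 0.00°
|D| = √(5² + 50²) ≈ 50.249, ∠D ≈ 84.29°
|H| = 10 / 50.249 ≈ 0.19901
Gain = 20 log₁₀(0.19901) ≈ -14.02 dB
∠H = 0.00° − 84.29° = -84.29°

ω = 22: -7.1 dB, -77.2°; ω = 50: -14.0 dB, -84.3°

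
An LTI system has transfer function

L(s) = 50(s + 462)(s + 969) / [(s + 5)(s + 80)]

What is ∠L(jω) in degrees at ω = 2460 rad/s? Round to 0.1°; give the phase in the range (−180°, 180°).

At s = jω = j2460:
zero (s+462): 462 + j2460 → |·| = √(462²+2460²) = √6265044 ≈ 2503, ∠ = arctan(2460/462) ≈ 79.36°
zero (s+969): 969 + j2460 → |·| = √(969²+2460²) = √6990561 ≈ 2644, ∠ = arctan(2460/969) ≈ 68.50°
pole (s+5): 5 + j2460 → |·| = √(5²+2460²) = √6051625 ≈ 2460, ∠ = arctan(2460/5) ≈ 89.88°
pole (s+80): 80 + j2460 → |·| = √(80²+2460²) = √6058000 ≈ 2461.3, ∠ = arctan(2460/80) ≈ 88.14°
∠L = 147.86° − 178.02° = -30.16°

-30.2°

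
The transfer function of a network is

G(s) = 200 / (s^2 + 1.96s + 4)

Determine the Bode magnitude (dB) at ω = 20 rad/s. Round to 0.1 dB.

-6.0 dB

At s = jω = j20:
quadratic: (j20)² + 1.96·j20 + 4 = -396 + j39.2 → |·| ≈ 397.94, ∠ ≈ 174.35°
|G| = 200 / 397.94 ≈ 0.50259
Gain = 20 log₁₀(0.50259) ≈ -5.98 dB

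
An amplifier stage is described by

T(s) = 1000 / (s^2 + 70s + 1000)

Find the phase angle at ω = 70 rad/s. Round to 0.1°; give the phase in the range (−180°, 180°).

-128.5°

Substitute s = j70:
Numerator: 1000 = 1000 + j0
Denominator: (j70)^2 + 70(j70) + 1000 = -3900 + j4900
|N| = √(1000² + 0²) ≈ 1000, ∠N ≈ 0.00°
|D| = √(3900² + 4900²) ≈ 6262.6, ∠D ≈ 128.52°
∠T = 0.00° − 128.52° = -128.52°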